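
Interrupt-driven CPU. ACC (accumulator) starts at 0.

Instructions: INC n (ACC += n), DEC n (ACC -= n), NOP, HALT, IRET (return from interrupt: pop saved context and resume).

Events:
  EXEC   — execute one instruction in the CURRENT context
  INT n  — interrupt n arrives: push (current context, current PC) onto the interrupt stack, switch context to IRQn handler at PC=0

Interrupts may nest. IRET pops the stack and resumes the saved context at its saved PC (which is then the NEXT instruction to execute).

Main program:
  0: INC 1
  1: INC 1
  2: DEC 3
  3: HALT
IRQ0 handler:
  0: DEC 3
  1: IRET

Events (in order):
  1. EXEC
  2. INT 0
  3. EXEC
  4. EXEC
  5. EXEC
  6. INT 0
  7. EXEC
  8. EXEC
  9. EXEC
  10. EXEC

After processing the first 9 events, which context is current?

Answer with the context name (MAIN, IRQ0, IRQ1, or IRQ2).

Event 1 (EXEC): [MAIN] PC=0: INC 1 -> ACC=1
Event 2 (INT 0): INT 0 arrives: push (MAIN, PC=1), enter IRQ0 at PC=0 (depth now 1)
Event 3 (EXEC): [IRQ0] PC=0: DEC 3 -> ACC=-2
Event 4 (EXEC): [IRQ0] PC=1: IRET -> resume MAIN at PC=1 (depth now 0)
Event 5 (EXEC): [MAIN] PC=1: INC 1 -> ACC=-1
Event 6 (INT 0): INT 0 arrives: push (MAIN, PC=2), enter IRQ0 at PC=0 (depth now 1)
Event 7 (EXEC): [IRQ0] PC=0: DEC 3 -> ACC=-4
Event 8 (EXEC): [IRQ0] PC=1: IRET -> resume MAIN at PC=2 (depth now 0)
Event 9 (EXEC): [MAIN] PC=2: DEC 3 -> ACC=-7

Answer: MAIN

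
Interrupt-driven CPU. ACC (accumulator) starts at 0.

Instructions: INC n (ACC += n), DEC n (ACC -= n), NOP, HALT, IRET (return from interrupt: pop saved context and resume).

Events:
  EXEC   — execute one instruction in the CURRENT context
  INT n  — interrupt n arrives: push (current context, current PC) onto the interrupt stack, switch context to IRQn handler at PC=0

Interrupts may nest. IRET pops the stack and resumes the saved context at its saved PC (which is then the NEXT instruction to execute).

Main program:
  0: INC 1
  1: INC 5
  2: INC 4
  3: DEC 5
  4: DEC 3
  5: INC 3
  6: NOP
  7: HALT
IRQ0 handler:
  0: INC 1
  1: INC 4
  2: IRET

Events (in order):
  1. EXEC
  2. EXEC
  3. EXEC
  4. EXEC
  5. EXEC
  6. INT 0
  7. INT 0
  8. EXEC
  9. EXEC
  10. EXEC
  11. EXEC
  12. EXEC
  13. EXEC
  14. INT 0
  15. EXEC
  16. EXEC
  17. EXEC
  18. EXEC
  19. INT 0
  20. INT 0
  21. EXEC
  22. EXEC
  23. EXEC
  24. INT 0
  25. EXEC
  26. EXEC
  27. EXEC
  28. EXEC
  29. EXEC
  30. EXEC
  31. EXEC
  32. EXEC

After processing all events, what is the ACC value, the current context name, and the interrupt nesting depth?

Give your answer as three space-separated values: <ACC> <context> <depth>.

Event 1 (EXEC): [MAIN] PC=0: INC 1 -> ACC=1
Event 2 (EXEC): [MAIN] PC=1: INC 5 -> ACC=6
Event 3 (EXEC): [MAIN] PC=2: INC 4 -> ACC=10
Event 4 (EXEC): [MAIN] PC=3: DEC 5 -> ACC=5
Event 5 (EXEC): [MAIN] PC=4: DEC 3 -> ACC=2
Event 6 (INT 0): INT 0 arrives: push (MAIN, PC=5), enter IRQ0 at PC=0 (depth now 1)
Event 7 (INT 0): INT 0 arrives: push (IRQ0, PC=0), enter IRQ0 at PC=0 (depth now 2)
Event 8 (EXEC): [IRQ0] PC=0: INC 1 -> ACC=3
Event 9 (EXEC): [IRQ0] PC=1: INC 4 -> ACC=7
Event 10 (EXEC): [IRQ0] PC=2: IRET -> resume IRQ0 at PC=0 (depth now 1)
Event 11 (EXEC): [IRQ0] PC=0: INC 1 -> ACC=8
Event 12 (EXEC): [IRQ0] PC=1: INC 4 -> ACC=12
Event 13 (EXEC): [IRQ0] PC=2: IRET -> resume MAIN at PC=5 (depth now 0)
Event 14 (INT 0): INT 0 arrives: push (MAIN, PC=5), enter IRQ0 at PC=0 (depth now 1)
Event 15 (EXEC): [IRQ0] PC=0: INC 1 -> ACC=13
Event 16 (EXEC): [IRQ0] PC=1: INC 4 -> ACC=17
Event 17 (EXEC): [IRQ0] PC=2: IRET -> resume MAIN at PC=5 (depth now 0)
Event 18 (EXEC): [MAIN] PC=5: INC 3 -> ACC=20
Event 19 (INT 0): INT 0 arrives: push (MAIN, PC=6), enter IRQ0 at PC=0 (depth now 1)
Event 20 (INT 0): INT 0 arrives: push (IRQ0, PC=0), enter IRQ0 at PC=0 (depth now 2)
Event 21 (EXEC): [IRQ0] PC=0: INC 1 -> ACC=21
Event 22 (EXEC): [IRQ0] PC=1: INC 4 -> ACC=25
Event 23 (EXEC): [IRQ0] PC=2: IRET -> resume IRQ0 at PC=0 (depth now 1)
Event 24 (INT 0): INT 0 arrives: push (IRQ0, PC=0), enter IRQ0 at PC=0 (depth now 2)
Event 25 (EXEC): [IRQ0] PC=0: INC 1 -> ACC=26
Event 26 (EXEC): [IRQ0] PC=1: INC 4 -> ACC=30
Event 27 (EXEC): [IRQ0] PC=2: IRET -> resume IRQ0 at PC=0 (depth now 1)
Event 28 (EXEC): [IRQ0] PC=0: INC 1 -> ACC=31
Event 29 (EXEC): [IRQ0] PC=1: INC 4 -> ACC=35
Event 30 (EXEC): [IRQ0] PC=2: IRET -> resume MAIN at PC=6 (depth now 0)
Event 31 (EXEC): [MAIN] PC=6: NOP
Event 32 (EXEC): [MAIN] PC=7: HALT

Answer: 35 MAIN 0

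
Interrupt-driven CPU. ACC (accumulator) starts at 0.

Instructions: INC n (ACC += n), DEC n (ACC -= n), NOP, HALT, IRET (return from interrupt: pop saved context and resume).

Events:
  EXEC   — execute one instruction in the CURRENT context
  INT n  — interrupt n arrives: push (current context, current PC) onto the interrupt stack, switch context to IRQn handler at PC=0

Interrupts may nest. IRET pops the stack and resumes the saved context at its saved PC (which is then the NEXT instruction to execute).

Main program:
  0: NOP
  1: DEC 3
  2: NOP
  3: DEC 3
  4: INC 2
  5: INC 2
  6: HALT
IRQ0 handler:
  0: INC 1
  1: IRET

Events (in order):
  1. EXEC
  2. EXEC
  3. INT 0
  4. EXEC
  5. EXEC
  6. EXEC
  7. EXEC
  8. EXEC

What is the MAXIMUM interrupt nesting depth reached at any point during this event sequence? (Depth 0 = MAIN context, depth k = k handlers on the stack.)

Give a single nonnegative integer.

Event 1 (EXEC): [MAIN] PC=0: NOP [depth=0]
Event 2 (EXEC): [MAIN] PC=1: DEC 3 -> ACC=-3 [depth=0]
Event 3 (INT 0): INT 0 arrives: push (MAIN, PC=2), enter IRQ0 at PC=0 (depth now 1) [depth=1]
Event 4 (EXEC): [IRQ0] PC=0: INC 1 -> ACC=-2 [depth=1]
Event 5 (EXEC): [IRQ0] PC=1: IRET -> resume MAIN at PC=2 (depth now 0) [depth=0]
Event 6 (EXEC): [MAIN] PC=2: NOP [depth=0]
Event 7 (EXEC): [MAIN] PC=3: DEC 3 -> ACC=-5 [depth=0]
Event 8 (EXEC): [MAIN] PC=4: INC 2 -> ACC=-3 [depth=0]
Max depth observed: 1

Answer: 1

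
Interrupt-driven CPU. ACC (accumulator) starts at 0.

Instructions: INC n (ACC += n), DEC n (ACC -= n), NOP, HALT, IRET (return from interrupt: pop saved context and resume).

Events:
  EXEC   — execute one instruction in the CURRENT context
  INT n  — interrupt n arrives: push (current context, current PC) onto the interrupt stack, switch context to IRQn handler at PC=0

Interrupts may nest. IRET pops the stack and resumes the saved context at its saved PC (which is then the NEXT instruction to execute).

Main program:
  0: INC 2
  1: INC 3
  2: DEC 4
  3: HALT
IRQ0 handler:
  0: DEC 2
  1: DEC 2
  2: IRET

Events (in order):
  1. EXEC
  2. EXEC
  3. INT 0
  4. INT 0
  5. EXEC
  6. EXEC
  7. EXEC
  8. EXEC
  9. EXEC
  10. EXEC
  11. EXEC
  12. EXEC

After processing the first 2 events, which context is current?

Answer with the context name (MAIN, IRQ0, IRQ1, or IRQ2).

Event 1 (EXEC): [MAIN] PC=0: INC 2 -> ACC=2
Event 2 (EXEC): [MAIN] PC=1: INC 3 -> ACC=5

Answer: MAIN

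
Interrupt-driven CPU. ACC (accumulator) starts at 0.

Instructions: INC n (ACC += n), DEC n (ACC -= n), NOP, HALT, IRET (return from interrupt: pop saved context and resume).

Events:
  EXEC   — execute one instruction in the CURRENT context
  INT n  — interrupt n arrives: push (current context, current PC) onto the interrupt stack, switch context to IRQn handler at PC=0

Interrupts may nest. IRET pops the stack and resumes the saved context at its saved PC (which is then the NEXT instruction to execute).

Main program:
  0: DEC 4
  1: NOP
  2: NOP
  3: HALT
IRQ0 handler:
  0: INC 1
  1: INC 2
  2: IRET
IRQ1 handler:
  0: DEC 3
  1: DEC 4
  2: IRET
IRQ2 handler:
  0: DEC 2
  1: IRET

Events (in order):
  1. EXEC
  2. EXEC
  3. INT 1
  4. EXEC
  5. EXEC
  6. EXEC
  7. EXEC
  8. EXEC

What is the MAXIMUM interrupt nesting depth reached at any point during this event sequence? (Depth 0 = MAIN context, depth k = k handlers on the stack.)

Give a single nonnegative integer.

Event 1 (EXEC): [MAIN] PC=0: DEC 4 -> ACC=-4 [depth=0]
Event 2 (EXEC): [MAIN] PC=1: NOP [depth=0]
Event 3 (INT 1): INT 1 arrives: push (MAIN, PC=2), enter IRQ1 at PC=0 (depth now 1) [depth=1]
Event 4 (EXEC): [IRQ1] PC=0: DEC 3 -> ACC=-7 [depth=1]
Event 5 (EXEC): [IRQ1] PC=1: DEC 4 -> ACC=-11 [depth=1]
Event 6 (EXEC): [IRQ1] PC=2: IRET -> resume MAIN at PC=2 (depth now 0) [depth=0]
Event 7 (EXEC): [MAIN] PC=2: NOP [depth=0]
Event 8 (EXEC): [MAIN] PC=3: HALT [depth=0]
Max depth observed: 1

Answer: 1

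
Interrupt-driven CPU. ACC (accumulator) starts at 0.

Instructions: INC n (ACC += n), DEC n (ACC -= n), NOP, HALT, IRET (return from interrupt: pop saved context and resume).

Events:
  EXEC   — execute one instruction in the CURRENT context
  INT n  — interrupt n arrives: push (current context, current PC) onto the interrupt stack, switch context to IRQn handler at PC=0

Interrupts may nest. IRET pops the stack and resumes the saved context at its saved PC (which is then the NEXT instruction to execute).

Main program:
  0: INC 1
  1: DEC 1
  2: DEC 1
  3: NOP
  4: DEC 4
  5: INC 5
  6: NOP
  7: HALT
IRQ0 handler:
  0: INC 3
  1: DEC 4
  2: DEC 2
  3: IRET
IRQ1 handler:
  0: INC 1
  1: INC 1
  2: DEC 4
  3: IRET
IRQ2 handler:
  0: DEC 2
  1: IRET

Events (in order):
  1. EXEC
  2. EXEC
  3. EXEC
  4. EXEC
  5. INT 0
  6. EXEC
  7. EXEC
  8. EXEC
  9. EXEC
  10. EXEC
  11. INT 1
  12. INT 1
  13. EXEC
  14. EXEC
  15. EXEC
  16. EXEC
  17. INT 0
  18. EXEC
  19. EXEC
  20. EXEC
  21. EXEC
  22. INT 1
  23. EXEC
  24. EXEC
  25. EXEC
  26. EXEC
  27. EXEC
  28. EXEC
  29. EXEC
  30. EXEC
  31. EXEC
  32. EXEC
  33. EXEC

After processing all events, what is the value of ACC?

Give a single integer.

Event 1 (EXEC): [MAIN] PC=0: INC 1 -> ACC=1
Event 2 (EXEC): [MAIN] PC=1: DEC 1 -> ACC=0
Event 3 (EXEC): [MAIN] PC=2: DEC 1 -> ACC=-1
Event 4 (EXEC): [MAIN] PC=3: NOP
Event 5 (INT 0): INT 0 arrives: push (MAIN, PC=4), enter IRQ0 at PC=0 (depth now 1)
Event 6 (EXEC): [IRQ0] PC=0: INC 3 -> ACC=2
Event 7 (EXEC): [IRQ0] PC=1: DEC 4 -> ACC=-2
Event 8 (EXEC): [IRQ0] PC=2: DEC 2 -> ACC=-4
Event 9 (EXEC): [IRQ0] PC=3: IRET -> resume MAIN at PC=4 (depth now 0)
Event 10 (EXEC): [MAIN] PC=4: DEC 4 -> ACC=-8
Event 11 (INT 1): INT 1 arrives: push (MAIN, PC=5), enter IRQ1 at PC=0 (depth now 1)
Event 12 (INT 1): INT 1 arrives: push (IRQ1, PC=0), enter IRQ1 at PC=0 (depth now 2)
Event 13 (EXEC): [IRQ1] PC=0: INC 1 -> ACC=-7
Event 14 (EXEC): [IRQ1] PC=1: INC 1 -> ACC=-6
Event 15 (EXEC): [IRQ1] PC=2: DEC 4 -> ACC=-10
Event 16 (EXEC): [IRQ1] PC=3: IRET -> resume IRQ1 at PC=0 (depth now 1)
Event 17 (INT 0): INT 0 arrives: push (IRQ1, PC=0), enter IRQ0 at PC=0 (depth now 2)
Event 18 (EXEC): [IRQ0] PC=0: INC 3 -> ACC=-7
Event 19 (EXEC): [IRQ0] PC=1: DEC 4 -> ACC=-11
Event 20 (EXEC): [IRQ0] PC=2: DEC 2 -> ACC=-13
Event 21 (EXEC): [IRQ0] PC=3: IRET -> resume IRQ1 at PC=0 (depth now 1)
Event 22 (INT 1): INT 1 arrives: push (IRQ1, PC=0), enter IRQ1 at PC=0 (depth now 2)
Event 23 (EXEC): [IRQ1] PC=0: INC 1 -> ACC=-12
Event 24 (EXEC): [IRQ1] PC=1: INC 1 -> ACC=-11
Event 25 (EXEC): [IRQ1] PC=2: DEC 4 -> ACC=-15
Event 26 (EXEC): [IRQ1] PC=3: IRET -> resume IRQ1 at PC=0 (depth now 1)
Event 27 (EXEC): [IRQ1] PC=0: INC 1 -> ACC=-14
Event 28 (EXEC): [IRQ1] PC=1: INC 1 -> ACC=-13
Event 29 (EXEC): [IRQ1] PC=2: DEC 4 -> ACC=-17
Event 30 (EXEC): [IRQ1] PC=3: IRET -> resume MAIN at PC=5 (depth now 0)
Event 31 (EXEC): [MAIN] PC=5: INC 5 -> ACC=-12
Event 32 (EXEC): [MAIN] PC=6: NOP
Event 33 (EXEC): [MAIN] PC=7: HALT

Answer: -12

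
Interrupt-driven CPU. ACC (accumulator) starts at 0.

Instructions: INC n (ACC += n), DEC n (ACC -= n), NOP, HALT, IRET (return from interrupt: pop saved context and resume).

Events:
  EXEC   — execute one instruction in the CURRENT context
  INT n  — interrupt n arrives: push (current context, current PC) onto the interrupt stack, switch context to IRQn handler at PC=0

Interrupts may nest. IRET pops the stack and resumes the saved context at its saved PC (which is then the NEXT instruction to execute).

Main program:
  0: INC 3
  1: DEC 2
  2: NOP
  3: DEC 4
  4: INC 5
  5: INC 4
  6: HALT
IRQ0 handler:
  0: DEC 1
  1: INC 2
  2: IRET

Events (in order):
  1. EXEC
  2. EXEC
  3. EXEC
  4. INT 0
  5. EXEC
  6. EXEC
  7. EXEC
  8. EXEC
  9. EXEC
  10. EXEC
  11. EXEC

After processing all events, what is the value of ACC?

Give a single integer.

Event 1 (EXEC): [MAIN] PC=0: INC 3 -> ACC=3
Event 2 (EXEC): [MAIN] PC=1: DEC 2 -> ACC=1
Event 3 (EXEC): [MAIN] PC=2: NOP
Event 4 (INT 0): INT 0 arrives: push (MAIN, PC=3), enter IRQ0 at PC=0 (depth now 1)
Event 5 (EXEC): [IRQ0] PC=0: DEC 1 -> ACC=0
Event 6 (EXEC): [IRQ0] PC=1: INC 2 -> ACC=2
Event 7 (EXEC): [IRQ0] PC=2: IRET -> resume MAIN at PC=3 (depth now 0)
Event 8 (EXEC): [MAIN] PC=3: DEC 4 -> ACC=-2
Event 9 (EXEC): [MAIN] PC=4: INC 5 -> ACC=3
Event 10 (EXEC): [MAIN] PC=5: INC 4 -> ACC=7
Event 11 (EXEC): [MAIN] PC=6: HALT

Answer: 7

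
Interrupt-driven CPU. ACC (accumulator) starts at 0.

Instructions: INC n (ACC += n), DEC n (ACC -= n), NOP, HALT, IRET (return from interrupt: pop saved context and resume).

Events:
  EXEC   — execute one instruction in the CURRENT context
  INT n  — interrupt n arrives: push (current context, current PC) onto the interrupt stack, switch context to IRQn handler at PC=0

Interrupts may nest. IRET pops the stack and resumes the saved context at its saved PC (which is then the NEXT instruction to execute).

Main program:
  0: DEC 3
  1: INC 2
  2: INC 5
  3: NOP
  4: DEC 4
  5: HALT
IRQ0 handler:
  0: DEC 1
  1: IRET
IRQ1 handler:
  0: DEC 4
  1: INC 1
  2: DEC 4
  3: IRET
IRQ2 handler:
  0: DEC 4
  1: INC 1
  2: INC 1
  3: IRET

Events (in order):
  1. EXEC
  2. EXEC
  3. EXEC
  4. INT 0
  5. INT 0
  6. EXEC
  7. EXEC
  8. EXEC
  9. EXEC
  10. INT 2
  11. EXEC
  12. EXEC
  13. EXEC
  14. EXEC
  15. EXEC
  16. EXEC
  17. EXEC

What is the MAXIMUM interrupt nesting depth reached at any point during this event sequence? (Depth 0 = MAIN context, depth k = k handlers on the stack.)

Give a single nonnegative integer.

Answer: 2

Derivation:
Event 1 (EXEC): [MAIN] PC=0: DEC 3 -> ACC=-3 [depth=0]
Event 2 (EXEC): [MAIN] PC=1: INC 2 -> ACC=-1 [depth=0]
Event 3 (EXEC): [MAIN] PC=2: INC 5 -> ACC=4 [depth=0]
Event 4 (INT 0): INT 0 arrives: push (MAIN, PC=3), enter IRQ0 at PC=0 (depth now 1) [depth=1]
Event 5 (INT 0): INT 0 arrives: push (IRQ0, PC=0), enter IRQ0 at PC=0 (depth now 2) [depth=2]
Event 6 (EXEC): [IRQ0] PC=0: DEC 1 -> ACC=3 [depth=2]
Event 7 (EXEC): [IRQ0] PC=1: IRET -> resume IRQ0 at PC=0 (depth now 1) [depth=1]
Event 8 (EXEC): [IRQ0] PC=0: DEC 1 -> ACC=2 [depth=1]
Event 9 (EXEC): [IRQ0] PC=1: IRET -> resume MAIN at PC=3 (depth now 0) [depth=0]
Event 10 (INT 2): INT 2 arrives: push (MAIN, PC=3), enter IRQ2 at PC=0 (depth now 1) [depth=1]
Event 11 (EXEC): [IRQ2] PC=0: DEC 4 -> ACC=-2 [depth=1]
Event 12 (EXEC): [IRQ2] PC=1: INC 1 -> ACC=-1 [depth=1]
Event 13 (EXEC): [IRQ2] PC=2: INC 1 -> ACC=0 [depth=1]
Event 14 (EXEC): [IRQ2] PC=3: IRET -> resume MAIN at PC=3 (depth now 0) [depth=0]
Event 15 (EXEC): [MAIN] PC=3: NOP [depth=0]
Event 16 (EXEC): [MAIN] PC=4: DEC 4 -> ACC=-4 [depth=0]
Event 17 (EXEC): [MAIN] PC=5: HALT [depth=0]
Max depth observed: 2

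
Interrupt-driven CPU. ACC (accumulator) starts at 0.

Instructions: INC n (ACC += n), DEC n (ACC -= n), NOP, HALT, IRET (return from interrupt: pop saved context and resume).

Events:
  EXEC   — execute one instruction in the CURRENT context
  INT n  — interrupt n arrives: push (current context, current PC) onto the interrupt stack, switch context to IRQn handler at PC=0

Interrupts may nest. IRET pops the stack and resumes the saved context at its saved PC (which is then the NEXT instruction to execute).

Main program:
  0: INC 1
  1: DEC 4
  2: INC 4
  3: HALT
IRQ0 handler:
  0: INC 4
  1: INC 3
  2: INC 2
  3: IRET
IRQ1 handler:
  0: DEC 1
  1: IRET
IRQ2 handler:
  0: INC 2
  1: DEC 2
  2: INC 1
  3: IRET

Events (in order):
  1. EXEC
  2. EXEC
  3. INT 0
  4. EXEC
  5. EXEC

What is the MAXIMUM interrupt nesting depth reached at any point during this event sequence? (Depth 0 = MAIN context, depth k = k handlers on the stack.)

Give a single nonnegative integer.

Event 1 (EXEC): [MAIN] PC=0: INC 1 -> ACC=1 [depth=0]
Event 2 (EXEC): [MAIN] PC=1: DEC 4 -> ACC=-3 [depth=0]
Event 3 (INT 0): INT 0 arrives: push (MAIN, PC=2), enter IRQ0 at PC=0 (depth now 1) [depth=1]
Event 4 (EXEC): [IRQ0] PC=0: INC 4 -> ACC=1 [depth=1]
Event 5 (EXEC): [IRQ0] PC=1: INC 3 -> ACC=4 [depth=1]
Max depth observed: 1

Answer: 1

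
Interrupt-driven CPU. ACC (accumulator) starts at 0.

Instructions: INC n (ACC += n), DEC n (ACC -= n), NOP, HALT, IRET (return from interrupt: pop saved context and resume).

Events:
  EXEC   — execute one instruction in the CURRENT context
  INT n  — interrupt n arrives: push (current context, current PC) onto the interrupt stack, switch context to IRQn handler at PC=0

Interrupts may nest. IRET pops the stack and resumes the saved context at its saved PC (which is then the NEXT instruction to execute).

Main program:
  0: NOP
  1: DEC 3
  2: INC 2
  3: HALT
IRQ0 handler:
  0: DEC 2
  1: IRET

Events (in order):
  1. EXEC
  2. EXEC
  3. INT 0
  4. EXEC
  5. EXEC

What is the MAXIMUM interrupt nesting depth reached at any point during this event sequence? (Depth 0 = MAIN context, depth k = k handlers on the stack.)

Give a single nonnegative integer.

Answer: 1

Derivation:
Event 1 (EXEC): [MAIN] PC=0: NOP [depth=0]
Event 2 (EXEC): [MAIN] PC=1: DEC 3 -> ACC=-3 [depth=0]
Event 3 (INT 0): INT 0 arrives: push (MAIN, PC=2), enter IRQ0 at PC=0 (depth now 1) [depth=1]
Event 4 (EXEC): [IRQ0] PC=0: DEC 2 -> ACC=-5 [depth=1]
Event 5 (EXEC): [IRQ0] PC=1: IRET -> resume MAIN at PC=2 (depth now 0) [depth=0]
Max depth observed: 1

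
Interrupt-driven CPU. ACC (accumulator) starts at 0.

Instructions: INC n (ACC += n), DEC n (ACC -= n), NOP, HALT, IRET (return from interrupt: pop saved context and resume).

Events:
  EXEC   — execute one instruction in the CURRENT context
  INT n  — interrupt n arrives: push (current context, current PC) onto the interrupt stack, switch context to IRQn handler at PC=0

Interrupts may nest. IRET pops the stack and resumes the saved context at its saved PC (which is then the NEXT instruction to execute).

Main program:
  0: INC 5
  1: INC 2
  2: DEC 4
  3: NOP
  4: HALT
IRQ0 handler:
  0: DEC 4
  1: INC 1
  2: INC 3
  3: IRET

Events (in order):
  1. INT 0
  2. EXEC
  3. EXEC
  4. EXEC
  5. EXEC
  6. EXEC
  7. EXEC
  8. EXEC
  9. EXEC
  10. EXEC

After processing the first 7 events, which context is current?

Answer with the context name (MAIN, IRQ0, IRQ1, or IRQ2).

Answer: MAIN

Derivation:
Event 1 (INT 0): INT 0 arrives: push (MAIN, PC=0), enter IRQ0 at PC=0 (depth now 1)
Event 2 (EXEC): [IRQ0] PC=0: DEC 4 -> ACC=-4
Event 3 (EXEC): [IRQ0] PC=1: INC 1 -> ACC=-3
Event 4 (EXEC): [IRQ0] PC=2: INC 3 -> ACC=0
Event 5 (EXEC): [IRQ0] PC=3: IRET -> resume MAIN at PC=0 (depth now 0)
Event 6 (EXEC): [MAIN] PC=0: INC 5 -> ACC=5
Event 7 (EXEC): [MAIN] PC=1: INC 2 -> ACC=7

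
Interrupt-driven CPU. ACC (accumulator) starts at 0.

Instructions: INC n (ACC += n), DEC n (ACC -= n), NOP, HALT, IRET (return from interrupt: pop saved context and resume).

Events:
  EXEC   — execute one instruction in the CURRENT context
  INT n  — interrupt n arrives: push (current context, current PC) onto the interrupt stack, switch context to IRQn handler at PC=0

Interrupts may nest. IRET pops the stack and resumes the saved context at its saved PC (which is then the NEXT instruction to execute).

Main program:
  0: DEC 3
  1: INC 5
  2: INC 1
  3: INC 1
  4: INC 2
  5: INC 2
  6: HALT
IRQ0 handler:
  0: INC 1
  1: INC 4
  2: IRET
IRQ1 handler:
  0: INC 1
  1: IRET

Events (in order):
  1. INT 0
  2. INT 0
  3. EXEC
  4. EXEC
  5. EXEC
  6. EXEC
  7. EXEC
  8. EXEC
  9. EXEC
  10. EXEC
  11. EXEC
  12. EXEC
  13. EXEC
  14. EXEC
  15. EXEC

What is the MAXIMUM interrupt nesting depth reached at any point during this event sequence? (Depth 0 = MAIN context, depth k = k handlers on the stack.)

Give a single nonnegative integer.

Answer: 2

Derivation:
Event 1 (INT 0): INT 0 arrives: push (MAIN, PC=0), enter IRQ0 at PC=0 (depth now 1) [depth=1]
Event 2 (INT 0): INT 0 arrives: push (IRQ0, PC=0), enter IRQ0 at PC=0 (depth now 2) [depth=2]
Event 3 (EXEC): [IRQ0] PC=0: INC 1 -> ACC=1 [depth=2]
Event 4 (EXEC): [IRQ0] PC=1: INC 4 -> ACC=5 [depth=2]
Event 5 (EXEC): [IRQ0] PC=2: IRET -> resume IRQ0 at PC=0 (depth now 1) [depth=1]
Event 6 (EXEC): [IRQ0] PC=0: INC 1 -> ACC=6 [depth=1]
Event 7 (EXEC): [IRQ0] PC=1: INC 4 -> ACC=10 [depth=1]
Event 8 (EXEC): [IRQ0] PC=2: IRET -> resume MAIN at PC=0 (depth now 0) [depth=0]
Event 9 (EXEC): [MAIN] PC=0: DEC 3 -> ACC=7 [depth=0]
Event 10 (EXEC): [MAIN] PC=1: INC 5 -> ACC=12 [depth=0]
Event 11 (EXEC): [MAIN] PC=2: INC 1 -> ACC=13 [depth=0]
Event 12 (EXEC): [MAIN] PC=3: INC 1 -> ACC=14 [depth=0]
Event 13 (EXEC): [MAIN] PC=4: INC 2 -> ACC=16 [depth=0]
Event 14 (EXEC): [MAIN] PC=5: INC 2 -> ACC=18 [depth=0]
Event 15 (EXEC): [MAIN] PC=6: HALT [depth=0]
Max depth observed: 2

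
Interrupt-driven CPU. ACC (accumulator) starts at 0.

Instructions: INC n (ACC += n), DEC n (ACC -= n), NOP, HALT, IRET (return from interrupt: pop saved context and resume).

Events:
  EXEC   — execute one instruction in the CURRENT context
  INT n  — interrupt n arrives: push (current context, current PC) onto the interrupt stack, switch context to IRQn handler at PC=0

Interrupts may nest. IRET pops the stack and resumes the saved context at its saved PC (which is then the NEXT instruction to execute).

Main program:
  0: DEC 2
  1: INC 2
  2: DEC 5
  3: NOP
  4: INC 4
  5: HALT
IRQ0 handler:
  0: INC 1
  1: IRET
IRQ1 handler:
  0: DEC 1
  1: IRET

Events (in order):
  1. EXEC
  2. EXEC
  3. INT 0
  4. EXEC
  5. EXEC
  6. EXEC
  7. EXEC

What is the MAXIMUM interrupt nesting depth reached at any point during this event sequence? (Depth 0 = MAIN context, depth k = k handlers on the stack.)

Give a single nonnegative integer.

Event 1 (EXEC): [MAIN] PC=0: DEC 2 -> ACC=-2 [depth=0]
Event 2 (EXEC): [MAIN] PC=1: INC 2 -> ACC=0 [depth=0]
Event 3 (INT 0): INT 0 arrives: push (MAIN, PC=2), enter IRQ0 at PC=0 (depth now 1) [depth=1]
Event 4 (EXEC): [IRQ0] PC=0: INC 1 -> ACC=1 [depth=1]
Event 5 (EXEC): [IRQ0] PC=1: IRET -> resume MAIN at PC=2 (depth now 0) [depth=0]
Event 6 (EXEC): [MAIN] PC=2: DEC 5 -> ACC=-4 [depth=0]
Event 7 (EXEC): [MAIN] PC=3: NOP [depth=0]
Max depth observed: 1

Answer: 1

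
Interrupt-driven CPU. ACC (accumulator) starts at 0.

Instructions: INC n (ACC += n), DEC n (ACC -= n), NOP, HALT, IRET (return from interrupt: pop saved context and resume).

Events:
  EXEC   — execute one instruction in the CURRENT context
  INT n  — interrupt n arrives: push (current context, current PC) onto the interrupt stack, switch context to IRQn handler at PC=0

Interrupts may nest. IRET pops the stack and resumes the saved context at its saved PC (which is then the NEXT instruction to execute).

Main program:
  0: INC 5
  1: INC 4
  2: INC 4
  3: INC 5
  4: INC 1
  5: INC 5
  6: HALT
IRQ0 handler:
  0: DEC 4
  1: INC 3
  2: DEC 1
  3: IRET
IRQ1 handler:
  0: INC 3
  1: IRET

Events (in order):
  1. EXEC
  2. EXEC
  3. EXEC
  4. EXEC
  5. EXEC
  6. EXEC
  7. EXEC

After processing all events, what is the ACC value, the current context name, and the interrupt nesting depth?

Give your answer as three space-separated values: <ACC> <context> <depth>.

Answer: 24 MAIN 0

Derivation:
Event 1 (EXEC): [MAIN] PC=0: INC 5 -> ACC=5
Event 2 (EXEC): [MAIN] PC=1: INC 4 -> ACC=9
Event 3 (EXEC): [MAIN] PC=2: INC 4 -> ACC=13
Event 4 (EXEC): [MAIN] PC=3: INC 5 -> ACC=18
Event 5 (EXEC): [MAIN] PC=4: INC 1 -> ACC=19
Event 6 (EXEC): [MAIN] PC=5: INC 5 -> ACC=24
Event 7 (EXEC): [MAIN] PC=6: HALT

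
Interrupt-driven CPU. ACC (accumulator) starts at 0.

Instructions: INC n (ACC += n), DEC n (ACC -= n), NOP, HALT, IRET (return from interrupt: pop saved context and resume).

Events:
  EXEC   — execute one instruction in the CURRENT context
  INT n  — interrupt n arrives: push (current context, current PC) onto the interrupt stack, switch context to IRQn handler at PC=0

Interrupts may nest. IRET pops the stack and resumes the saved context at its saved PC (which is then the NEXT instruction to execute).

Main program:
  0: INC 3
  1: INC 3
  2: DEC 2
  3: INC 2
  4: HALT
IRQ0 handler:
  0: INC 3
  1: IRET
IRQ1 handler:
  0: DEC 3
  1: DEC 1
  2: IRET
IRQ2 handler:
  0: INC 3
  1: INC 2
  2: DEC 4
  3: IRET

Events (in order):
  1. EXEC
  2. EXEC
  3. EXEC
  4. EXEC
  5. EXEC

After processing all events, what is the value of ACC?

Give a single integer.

Event 1 (EXEC): [MAIN] PC=0: INC 3 -> ACC=3
Event 2 (EXEC): [MAIN] PC=1: INC 3 -> ACC=6
Event 3 (EXEC): [MAIN] PC=2: DEC 2 -> ACC=4
Event 4 (EXEC): [MAIN] PC=3: INC 2 -> ACC=6
Event 5 (EXEC): [MAIN] PC=4: HALT

Answer: 6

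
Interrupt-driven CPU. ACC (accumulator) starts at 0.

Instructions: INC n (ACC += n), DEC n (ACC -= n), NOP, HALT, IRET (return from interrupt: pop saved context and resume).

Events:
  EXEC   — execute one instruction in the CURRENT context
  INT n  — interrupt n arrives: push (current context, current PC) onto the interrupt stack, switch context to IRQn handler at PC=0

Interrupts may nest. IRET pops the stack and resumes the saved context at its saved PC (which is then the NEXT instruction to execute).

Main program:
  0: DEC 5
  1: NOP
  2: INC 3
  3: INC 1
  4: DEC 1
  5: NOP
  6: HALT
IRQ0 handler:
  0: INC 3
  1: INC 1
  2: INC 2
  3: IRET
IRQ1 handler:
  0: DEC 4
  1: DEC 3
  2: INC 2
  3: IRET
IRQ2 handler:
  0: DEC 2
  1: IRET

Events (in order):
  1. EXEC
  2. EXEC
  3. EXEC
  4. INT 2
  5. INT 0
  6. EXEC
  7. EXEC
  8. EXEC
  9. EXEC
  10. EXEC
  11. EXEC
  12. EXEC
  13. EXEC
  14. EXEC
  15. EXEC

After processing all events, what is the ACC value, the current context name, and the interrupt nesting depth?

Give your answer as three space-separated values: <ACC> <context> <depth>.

Answer: 2 MAIN 0

Derivation:
Event 1 (EXEC): [MAIN] PC=0: DEC 5 -> ACC=-5
Event 2 (EXEC): [MAIN] PC=1: NOP
Event 3 (EXEC): [MAIN] PC=2: INC 3 -> ACC=-2
Event 4 (INT 2): INT 2 arrives: push (MAIN, PC=3), enter IRQ2 at PC=0 (depth now 1)
Event 5 (INT 0): INT 0 arrives: push (IRQ2, PC=0), enter IRQ0 at PC=0 (depth now 2)
Event 6 (EXEC): [IRQ0] PC=0: INC 3 -> ACC=1
Event 7 (EXEC): [IRQ0] PC=1: INC 1 -> ACC=2
Event 8 (EXEC): [IRQ0] PC=2: INC 2 -> ACC=4
Event 9 (EXEC): [IRQ0] PC=3: IRET -> resume IRQ2 at PC=0 (depth now 1)
Event 10 (EXEC): [IRQ2] PC=0: DEC 2 -> ACC=2
Event 11 (EXEC): [IRQ2] PC=1: IRET -> resume MAIN at PC=3 (depth now 0)
Event 12 (EXEC): [MAIN] PC=3: INC 1 -> ACC=3
Event 13 (EXEC): [MAIN] PC=4: DEC 1 -> ACC=2
Event 14 (EXEC): [MAIN] PC=5: NOP
Event 15 (EXEC): [MAIN] PC=6: HALT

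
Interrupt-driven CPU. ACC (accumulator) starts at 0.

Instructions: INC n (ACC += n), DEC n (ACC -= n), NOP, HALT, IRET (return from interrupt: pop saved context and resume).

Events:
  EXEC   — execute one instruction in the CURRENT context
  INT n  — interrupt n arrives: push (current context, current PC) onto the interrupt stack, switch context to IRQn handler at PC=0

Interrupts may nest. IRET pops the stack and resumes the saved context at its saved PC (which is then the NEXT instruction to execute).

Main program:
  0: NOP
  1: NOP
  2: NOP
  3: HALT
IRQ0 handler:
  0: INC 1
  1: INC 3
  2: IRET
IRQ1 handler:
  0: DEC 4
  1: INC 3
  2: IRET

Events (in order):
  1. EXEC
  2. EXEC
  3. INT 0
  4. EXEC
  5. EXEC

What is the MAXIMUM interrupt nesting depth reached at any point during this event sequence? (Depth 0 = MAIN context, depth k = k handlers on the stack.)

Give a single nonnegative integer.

Event 1 (EXEC): [MAIN] PC=0: NOP [depth=0]
Event 2 (EXEC): [MAIN] PC=1: NOP [depth=0]
Event 3 (INT 0): INT 0 arrives: push (MAIN, PC=2), enter IRQ0 at PC=0 (depth now 1) [depth=1]
Event 4 (EXEC): [IRQ0] PC=0: INC 1 -> ACC=1 [depth=1]
Event 5 (EXEC): [IRQ0] PC=1: INC 3 -> ACC=4 [depth=1]
Max depth observed: 1

Answer: 1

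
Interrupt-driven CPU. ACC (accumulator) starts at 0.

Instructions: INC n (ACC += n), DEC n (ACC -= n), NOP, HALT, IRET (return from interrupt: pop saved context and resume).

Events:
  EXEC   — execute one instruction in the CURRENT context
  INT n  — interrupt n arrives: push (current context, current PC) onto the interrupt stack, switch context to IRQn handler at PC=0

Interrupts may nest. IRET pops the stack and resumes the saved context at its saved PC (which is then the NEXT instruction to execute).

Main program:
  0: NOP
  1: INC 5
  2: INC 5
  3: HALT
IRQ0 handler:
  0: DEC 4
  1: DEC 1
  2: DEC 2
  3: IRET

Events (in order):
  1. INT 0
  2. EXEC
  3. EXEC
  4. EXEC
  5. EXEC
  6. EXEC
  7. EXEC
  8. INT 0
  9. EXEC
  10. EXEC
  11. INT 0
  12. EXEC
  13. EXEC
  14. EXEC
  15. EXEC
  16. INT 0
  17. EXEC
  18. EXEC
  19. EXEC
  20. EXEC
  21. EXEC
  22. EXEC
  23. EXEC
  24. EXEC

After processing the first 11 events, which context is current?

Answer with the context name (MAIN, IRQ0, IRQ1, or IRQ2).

Event 1 (INT 0): INT 0 arrives: push (MAIN, PC=0), enter IRQ0 at PC=0 (depth now 1)
Event 2 (EXEC): [IRQ0] PC=0: DEC 4 -> ACC=-4
Event 3 (EXEC): [IRQ0] PC=1: DEC 1 -> ACC=-5
Event 4 (EXEC): [IRQ0] PC=2: DEC 2 -> ACC=-7
Event 5 (EXEC): [IRQ0] PC=3: IRET -> resume MAIN at PC=0 (depth now 0)
Event 6 (EXEC): [MAIN] PC=0: NOP
Event 7 (EXEC): [MAIN] PC=1: INC 5 -> ACC=-2
Event 8 (INT 0): INT 0 arrives: push (MAIN, PC=2), enter IRQ0 at PC=0 (depth now 1)
Event 9 (EXEC): [IRQ0] PC=0: DEC 4 -> ACC=-6
Event 10 (EXEC): [IRQ0] PC=1: DEC 1 -> ACC=-7
Event 11 (INT 0): INT 0 arrives: push (IRQ0, PC=2), enter IRQ0 at PC=0 (depth now 2)

Answer: IRQ0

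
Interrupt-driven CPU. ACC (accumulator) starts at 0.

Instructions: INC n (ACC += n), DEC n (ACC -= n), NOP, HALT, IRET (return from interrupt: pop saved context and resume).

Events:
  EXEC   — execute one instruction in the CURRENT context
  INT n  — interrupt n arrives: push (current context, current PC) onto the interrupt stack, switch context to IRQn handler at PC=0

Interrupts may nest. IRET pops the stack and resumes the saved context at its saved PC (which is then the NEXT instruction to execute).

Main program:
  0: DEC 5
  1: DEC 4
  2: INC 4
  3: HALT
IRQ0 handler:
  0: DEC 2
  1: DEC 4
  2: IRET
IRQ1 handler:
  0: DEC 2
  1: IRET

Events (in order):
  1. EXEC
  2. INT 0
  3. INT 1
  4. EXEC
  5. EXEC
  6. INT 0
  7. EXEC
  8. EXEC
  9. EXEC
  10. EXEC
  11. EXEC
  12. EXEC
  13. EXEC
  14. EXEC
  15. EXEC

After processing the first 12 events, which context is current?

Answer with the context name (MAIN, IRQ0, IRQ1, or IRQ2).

Answer: MAIN

Derivation:
Event 1 (EXEC): [MAIN] PC=0: DEC 5 -> ACC=-5
Event 2 (INT 0): INT 0 arrives: push (MAIN, PC=1), enter IRQ0 at PC=0 (depth now 1)
Event 3 (INT 1): INT 1 arrives: push (IRQ0, PC=0), enter IRQ1 at PC=0 (depth now 2)
Event 4 (EXEC): [IRQ1] PC=0: DEC 2 -> ACC=-7
Event 5 (EXEC): [IRQ1] PC=1: IRET -> resume IRQ0 at PC=0 (depth now 1)
Event 6 (INT 0): INT 0 arrives: push (IRQ0, PC=0), enter IRQ0 at PC=0 (depth now 2)
Event 7 (EXEC): [IRQ0] PC=0: DEC 2 -> ACC=-9
Event 8 (EXEC): [IRQ0] PC=1: DEC 4 -> ACC=-13
Event 9 (EXEC): [IRQ0] PC=2: IRET -> resume IRQ0 at PC=0 (depth now 1)
Event 10 (EXEC): [IRQ0] PC=0: DEC 2 -> ACC=-15
Event 11 (EXEC): [IRQ0] PC=1: DEC 4 -> ACC=-19
Event 12 (EXEC): [IRQ0] PC=2: IRET -> resume MAIN at PC=1 (depth now 0)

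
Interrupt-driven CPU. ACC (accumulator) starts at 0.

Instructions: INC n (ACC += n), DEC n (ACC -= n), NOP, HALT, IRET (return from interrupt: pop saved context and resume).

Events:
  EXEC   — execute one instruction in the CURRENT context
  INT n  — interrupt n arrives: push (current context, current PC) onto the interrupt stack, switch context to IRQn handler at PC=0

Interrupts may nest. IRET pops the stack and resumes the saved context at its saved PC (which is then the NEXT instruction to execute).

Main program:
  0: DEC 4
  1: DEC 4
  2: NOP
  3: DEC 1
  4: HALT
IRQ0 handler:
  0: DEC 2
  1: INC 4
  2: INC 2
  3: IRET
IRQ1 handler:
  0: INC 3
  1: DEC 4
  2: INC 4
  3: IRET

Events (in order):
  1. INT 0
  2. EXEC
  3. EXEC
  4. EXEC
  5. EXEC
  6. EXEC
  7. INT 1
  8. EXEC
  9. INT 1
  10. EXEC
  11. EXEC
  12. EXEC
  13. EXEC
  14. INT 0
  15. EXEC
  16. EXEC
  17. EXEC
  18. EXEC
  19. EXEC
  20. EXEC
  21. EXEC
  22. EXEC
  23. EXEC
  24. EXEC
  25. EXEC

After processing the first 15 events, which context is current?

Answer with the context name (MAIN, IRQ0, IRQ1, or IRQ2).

Event 1 (INT 0): INT 0 arrives: push (MAIN, PC=0), enter IRQ0 at PC=0 (depth now 1)
Event 2 (EXEC): [IRQ0] PC=0: DEC 2 -> ACC=-2
Event 3 (EXEC): [IRQ0] PC=1: INC 4 -> ACC=2
Event 4 (EXEC): [IRQ0] PC=2: INC 2 -> ACC=4
Event 5 (EXEC): [IRQ0] PC=3: IRET -> resume MAIN at PC=0 (depth now 0)
Event 6 (EXEC): [MAIN] PC=0: DEC 4 -> ACC=0
Event 7 (INT 1): INT 1 arrives: push (MAIN, PC=1), enter IRQ1 at PC=0 (depth now 1)
Event 8 (EXEC): [IRQ1] PC=0: INC 3 -> ACC=3
Event 9 (INT 1): INT 1 arrives: push (IRQ1, PC=1), enter IRQ1 at PC=0 (depth now 2)
Event 10 (EXEC): [IRQ1] PC=0: INC 3 -> ACC=6
Event 11 (EXEC): [IRQ1] PC=1: DEC 4 -> ACC=2
Event 12 (EXEC): [IRQ1] PC=2: INC 4 -> ACC=6
Event 13 (EXEC): [IRQ1] PC=3: IRET -> resume IRQ1 at PC=1 (depth now 1)
Event 14 (INT 0): INT 0 arrives: push (IRQ1, PC=1), enter IRQ0 at PC=0 (depth now 2)
Event 15 (EXEC): [IRQ0] PC=0: DEC 2 -> ACC=4

Answer: IRQ0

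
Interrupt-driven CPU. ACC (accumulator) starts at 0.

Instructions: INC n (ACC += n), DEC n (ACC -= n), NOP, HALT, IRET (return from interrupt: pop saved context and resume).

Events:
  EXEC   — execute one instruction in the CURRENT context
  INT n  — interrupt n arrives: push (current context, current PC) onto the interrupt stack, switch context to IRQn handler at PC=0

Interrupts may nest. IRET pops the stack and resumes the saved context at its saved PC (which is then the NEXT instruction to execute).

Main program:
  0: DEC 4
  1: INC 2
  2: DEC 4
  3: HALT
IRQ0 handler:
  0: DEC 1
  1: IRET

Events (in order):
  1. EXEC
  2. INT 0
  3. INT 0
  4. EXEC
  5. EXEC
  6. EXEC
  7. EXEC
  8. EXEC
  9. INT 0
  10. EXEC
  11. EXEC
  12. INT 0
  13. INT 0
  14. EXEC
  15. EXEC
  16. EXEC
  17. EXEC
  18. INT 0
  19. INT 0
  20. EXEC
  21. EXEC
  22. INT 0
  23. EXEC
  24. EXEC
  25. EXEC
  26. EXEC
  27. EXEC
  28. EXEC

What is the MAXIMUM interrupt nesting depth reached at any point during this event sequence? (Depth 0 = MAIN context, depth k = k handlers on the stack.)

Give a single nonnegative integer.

Answer: 2

Derivation:
Event 1 (EXEC): [MAIN] PC=0: DEC 4 -> ACC=-4 [depth=0]
Event 2 (INT 0): INT 0 arrives: push (MAIN, PC=1), enter IRQ0 at PC=0 (depth now 1) [depth=1]
Event 3 (INT 0): INT 0 arrives: push (IRQ0, PC=0), enter IRQ0 at PC=0 (depth now 2) [depth=2]
Event 4 (EXEC): [IRQ0] PC=0: DEC 1 -> ACC=-5 [depth=2]
Event 5 (EXEC): [IRQ0] PC=1: IRET -> resume IRQ0 at PC=0 (depth now 1) [depth=1]
Event 6 (EXEC): [IRQ0] PC=0: DEC 1 -> ACC=-6 [depth=1]
Event 7 (EXEC): [IRQ0] PC=1: IRET -> resume MAIN at PC=1 (depth now 0) [depth=0]
Event 8 (EXEC): [MAIN] PC=1: INC 2 -> ACC=-4 [depth=0]
Event 9 (INT 0): INT 0 arrives: push (MAIN, PC=2), enter IRQ0 at PC=0 (depth now 1) [depth=1]
Event 10 (EXEC): [IRQ0] PC=0: DEC 1 -> ACC=-5 [depth=1]
Event 11 (EXEC): [IRQ0] PC=1: IRET -> resume MAIN at PC=2 (depth now 0) [depth=0]
Event 12 (INT 0): INT 0 arrives: push (MAIN, PC=2), enter IRQ0 at PC=0 (depth now 1) [depth=1]
Event 13 (INT 0): INT 0 arrives: push (IRQ0, PC=0), enter IRQ0 at PC=0 (depth now 2) [depth=2]
Event 14 (EXEC): [IRQ0] PC=0: DEC 1 -> ACC=-6 [depth=2]
Event 15 (EXEC): [IRQ0] PC=1: IRET -> resume IRQ0 at PC=0 (depth now 1) [depth=1]
Event 16 (EXEC): [IRQ0] PC=0: DEC 1 -> ACC=-7 [depth=1]
Event 17 (EXEC): [IRQ0] PC=1: IRET -> resume MAIN at PC=2 (depth now 0) [depth=0]
Event 18 (INT 0): INT 0 arrives: push (MAIN, PC=2), enter IRQ0 at PC=0 (depth now 1) [depth=1]
Event 19 (INT 0): INT 0 arrives: push (IRQ0, PC=0), enter IRQ0 at PC=0 (depth now 2) [depth=2]
Event 20 (EXEC): [IRQ0] PC=0: DEC 1 -> ACC=-8 [depth=2]
Event 21 (EXEC): [IRQ0] PC=1: IRET -> resume IRQ0 at PC=0 (depth now 1) [depth=1]
Event 22 (INT 0): INT 0 arrives: push (IRQ0, PC=0), enter IRQ0 at PC=0 (depth now 2) [depth=2]
Event 23 (EXEC): [IRQ0] PC=0: DEC 1 -> ACC=-9 [depth=2]
Event 24 (EXEC): [IRQ0] PC=1: IRET -> resume IRQ0 at PC=0 (depth now 1) [depth=1]
Event 25 (EXEC): [IRQ0] PC=0: DEC 1 -> ACC=-10 [depth=1]
Event 26 (EXEC): [IRQ0] PC=1: IRET -> resume MAIN at PC=2 (depth now 0) [depth=0]
Event 27 (EXEC): [MAIN] PC=2: DEC 4 -> ACC=-14 [depth=0]
Event 28 (EXEC): [MAIN] PC=3: HALT [depth=0]
Max depth observed: 2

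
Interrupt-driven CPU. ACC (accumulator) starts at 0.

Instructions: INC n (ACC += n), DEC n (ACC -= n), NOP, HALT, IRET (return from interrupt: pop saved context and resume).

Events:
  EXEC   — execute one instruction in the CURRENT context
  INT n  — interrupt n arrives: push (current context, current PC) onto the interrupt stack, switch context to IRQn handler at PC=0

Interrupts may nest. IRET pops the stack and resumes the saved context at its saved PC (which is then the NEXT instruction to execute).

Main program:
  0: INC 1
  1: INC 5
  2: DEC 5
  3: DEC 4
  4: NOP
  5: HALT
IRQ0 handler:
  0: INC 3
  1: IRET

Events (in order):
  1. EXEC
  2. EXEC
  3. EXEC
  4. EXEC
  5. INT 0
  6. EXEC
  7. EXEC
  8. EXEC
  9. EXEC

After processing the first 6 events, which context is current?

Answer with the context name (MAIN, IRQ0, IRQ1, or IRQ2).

Answer: IRQ0

Derivation:
Event 1 (EXEC): [MAIN] PC=0: INC 1 -> ACC=1
Event 2 (EXEC): [MAIN] PC=1: INC 5 -> ACC=6
Event 3 (EXEC): [MAIN] PC=2: DEC 5 -> ACC=1
Event 4 (EXEC): [MAIN] PC=3: DEC 4 -> ACC=-3
Event 5 (INT 0): INT 0 arrives: push (MAIN, PC=4), enter IRQ0 at PC=0 (depth now 1)
Event 6 (EXEC): [IRQ0] PC=0: INC 3 -> ACC=0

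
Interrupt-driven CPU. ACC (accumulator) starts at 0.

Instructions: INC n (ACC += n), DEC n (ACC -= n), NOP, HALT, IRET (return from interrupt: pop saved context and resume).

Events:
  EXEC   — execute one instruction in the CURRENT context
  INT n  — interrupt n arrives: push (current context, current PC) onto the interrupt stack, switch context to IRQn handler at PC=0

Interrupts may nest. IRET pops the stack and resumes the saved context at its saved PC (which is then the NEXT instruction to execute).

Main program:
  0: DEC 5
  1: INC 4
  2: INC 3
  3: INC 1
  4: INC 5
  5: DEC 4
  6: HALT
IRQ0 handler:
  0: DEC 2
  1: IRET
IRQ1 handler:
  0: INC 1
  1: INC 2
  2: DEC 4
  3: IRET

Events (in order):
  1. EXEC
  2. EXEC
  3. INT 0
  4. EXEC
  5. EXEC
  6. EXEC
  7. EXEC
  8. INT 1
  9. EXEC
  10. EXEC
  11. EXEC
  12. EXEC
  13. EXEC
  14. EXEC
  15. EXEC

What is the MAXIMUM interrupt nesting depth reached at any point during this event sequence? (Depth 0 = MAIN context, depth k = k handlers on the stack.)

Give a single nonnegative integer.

Event 1 (EXEC): [MAIN] PC=0: DEC 5 -> ACC=-5 [depth=0]
Event 2 (EXEC): [MAIN] PC=1: INC 4 -> ACC=-1 [depth=0]
Event 3 (INT 0): INT 0 arrives: push (MAIN, PC=2), enter IRQ0 at PC=0 (depth now 1) [depth=1]
Event 4 (EXEC): [IRQ0] PC=0: DEC 2 -> ACC=-3 [depth=1]
Event 5 (EXEC): [IRQ0] PC=1: IRET -> resume MAIN at PC=2 (depth now 0) [depth=0]
Event 6 (EXEC): [MAIN] PC=2: INC 3 -> ACC=0 [depth=0]
Event 7 (EXEC): [MAIN] PC=3: INC 1 -> ACC=1 [depth=0]
Event 8 (INT 1): INT 1 arrives: push (MAIN, PC=4), enter IRQ1 at PC=0 (depth now 1) [depth=1]
Event 9 (EXEC): [IRQ1] PC=0: INC 1 -> ACC=2 [depth=1]
Event 10 (EXEC): [IRQ1] PC=1: INC 2 -> ACC=4 [depth=1]
Event 11 (EXEC): [IRQ1] PC=2: DEC 4 -> ACC=0 [depth=1]
Event 12 (EXEC): [IRQ1] PC=3: IRET -> resume MAIN at PC=4 (depth now 0) [depth=0]
Event 13 (EXEC): [MAIN] PC=4: INC 5 -> ACC=5 [depth=0]
Event 14 (EXEC): [MAIN] PC=5: DEC 4 -> ACC=1 [depth=0]
Event 15 (EXEC): [MAIN] PC=6: HALT [depth=0]
Max depth observed: 1

Answer: 1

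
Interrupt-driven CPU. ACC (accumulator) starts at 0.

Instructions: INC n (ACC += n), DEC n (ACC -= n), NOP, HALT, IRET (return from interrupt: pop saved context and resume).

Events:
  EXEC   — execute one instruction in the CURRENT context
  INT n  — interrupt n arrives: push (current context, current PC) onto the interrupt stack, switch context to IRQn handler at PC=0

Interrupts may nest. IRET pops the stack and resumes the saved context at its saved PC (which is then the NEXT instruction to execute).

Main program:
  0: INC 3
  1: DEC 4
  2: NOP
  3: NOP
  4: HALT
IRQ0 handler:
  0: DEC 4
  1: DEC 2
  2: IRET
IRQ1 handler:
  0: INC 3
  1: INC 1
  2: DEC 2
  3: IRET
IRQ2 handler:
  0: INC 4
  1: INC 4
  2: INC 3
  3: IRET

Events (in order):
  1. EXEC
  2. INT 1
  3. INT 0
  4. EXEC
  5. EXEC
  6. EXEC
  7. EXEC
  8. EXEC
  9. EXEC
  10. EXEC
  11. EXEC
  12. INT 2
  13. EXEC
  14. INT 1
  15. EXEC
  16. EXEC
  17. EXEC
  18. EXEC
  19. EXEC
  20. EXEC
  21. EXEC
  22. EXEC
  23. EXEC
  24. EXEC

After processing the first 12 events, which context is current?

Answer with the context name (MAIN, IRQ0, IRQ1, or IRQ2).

Answer: IRQ2

Derivation:
Event 1 (EXEC): [MAIN] PC=0: INC 3 -> ACC=3
Event 2 (INT 1): INT 1 arrives: push (MAIN, PC=1), enter IRQ1 at PC=0 (depth now 1)
Event 3 (INT 0): INT 0 arrives: push (IRQ1, PC=0), enter IRQ0 at PC=0 (depth now 2)
Event 4 (EXEC): [IRQ0] PC=0: DEC 4 -> ACC=-1
Event 5 (EXEC): [IRQ0] PC=1: DEC 2 -> ACC=-3
Event 6 (EXEC): [IRQ0] PC=2: IRET -> resume IRQ1 at PC=0 (depth now 1)
Event 7 (EXEC): [IRQ1] PC=0: INC 3 -> ACC=0
Event 8 (EXEC): [IRQ1] PC=1: INC 1 -> ACC=1
Event 9 (EXEC): [IRQ1] PC=2: DEC 2 -> ACC=-1
Event 10 (EXEC): [IRQ1] PC=3: IRET -> resume MAIN at PC=1 (depth now 0)
Event 11 (EXEC): [MAIN] PC=1: DEC 4 -> ACC=-5
Event 12 (INT 2): INT 2 arrives: push (MAIN, PC=2), enter IRQ2 at PC=0 (depth now 1)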